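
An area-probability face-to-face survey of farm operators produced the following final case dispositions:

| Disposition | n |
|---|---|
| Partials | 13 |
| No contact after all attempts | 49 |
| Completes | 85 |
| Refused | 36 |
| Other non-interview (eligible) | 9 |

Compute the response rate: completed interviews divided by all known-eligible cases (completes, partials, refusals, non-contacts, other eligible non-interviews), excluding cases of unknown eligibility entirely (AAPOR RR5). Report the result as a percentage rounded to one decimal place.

44.3%

Top → 85
Denom → 85 + 13 + 36 + 49 + 9 = 192
RR5 = 85 / 192 = 0.4427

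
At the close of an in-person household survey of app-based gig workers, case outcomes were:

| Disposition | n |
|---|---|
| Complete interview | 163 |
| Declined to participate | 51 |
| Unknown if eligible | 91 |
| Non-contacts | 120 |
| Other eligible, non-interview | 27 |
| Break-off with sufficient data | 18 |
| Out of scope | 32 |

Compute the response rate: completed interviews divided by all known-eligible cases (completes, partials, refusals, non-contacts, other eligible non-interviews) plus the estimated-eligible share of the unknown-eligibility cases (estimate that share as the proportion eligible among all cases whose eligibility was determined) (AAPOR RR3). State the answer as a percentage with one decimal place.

35.2%

Top → 163
Eligible (known) → 163 + 18 + 51 + 120 + 27 = 379
e = 379 / (379 + 32) = 379 / 411 = 0.9221
e × U → 0.9221 × 91 = 83.91
Denominator → 379 + 83.91 = 462.91
RR3 = 163 / 462.91 = 0.3521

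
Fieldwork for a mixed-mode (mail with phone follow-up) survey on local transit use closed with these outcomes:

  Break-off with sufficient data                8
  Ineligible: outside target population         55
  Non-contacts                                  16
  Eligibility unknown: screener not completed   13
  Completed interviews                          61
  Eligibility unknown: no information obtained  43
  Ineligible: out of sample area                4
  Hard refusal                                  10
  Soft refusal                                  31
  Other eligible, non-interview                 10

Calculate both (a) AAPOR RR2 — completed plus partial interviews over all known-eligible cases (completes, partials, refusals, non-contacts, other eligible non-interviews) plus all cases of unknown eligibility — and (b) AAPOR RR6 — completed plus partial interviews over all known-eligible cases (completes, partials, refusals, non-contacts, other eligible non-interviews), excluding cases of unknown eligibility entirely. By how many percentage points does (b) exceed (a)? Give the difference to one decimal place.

14.8

Refusals = 10 + 31 = 41
Undetermined eligibility = 13 + 43 = 56
Not eligible = 55 + 4 = 59
Top → 61 + 8 = 69
Denom → 61 + 8 + 41 + 16 + 10 + 56 = 192
RR2 = 69 / 192 = 0.3594
Denom → 61 + 8 + 41 + 16 + 10 = 136
RR6 = 69 / 136 = 0.5074
Difference = 50.74 − 35.94 = 14.80 percentage points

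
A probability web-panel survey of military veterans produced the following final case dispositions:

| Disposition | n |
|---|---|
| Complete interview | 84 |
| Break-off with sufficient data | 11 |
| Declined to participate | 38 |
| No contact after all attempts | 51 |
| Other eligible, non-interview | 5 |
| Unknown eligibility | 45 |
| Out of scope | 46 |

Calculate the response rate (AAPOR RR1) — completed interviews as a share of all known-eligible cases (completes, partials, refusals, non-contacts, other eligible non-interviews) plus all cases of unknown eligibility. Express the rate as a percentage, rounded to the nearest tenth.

Numerator = 84
Denominator = 84 + 11 + 38 + 51 + 5 + 45 = 234
RR1 = 84 / 234 = 0.3590

35.9%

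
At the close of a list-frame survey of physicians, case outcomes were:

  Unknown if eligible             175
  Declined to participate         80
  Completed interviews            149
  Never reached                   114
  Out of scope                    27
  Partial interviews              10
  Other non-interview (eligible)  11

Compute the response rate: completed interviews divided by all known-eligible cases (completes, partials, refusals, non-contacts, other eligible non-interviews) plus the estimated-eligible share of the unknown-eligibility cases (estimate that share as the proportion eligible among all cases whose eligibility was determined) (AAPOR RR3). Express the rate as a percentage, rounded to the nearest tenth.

Num → 149
Determined eligible → 149 + 10 + 80 + 114 + 11 = 364
e = 364 / (364 + 27) = 364 / 391 = 0.9309
Estimated eligible among unknowns → 0.9309 × 175 = 162.91
Base → 364 + 162.91 = 526.91
RR3 = 149 / 526.91 = 0.2828

28.3%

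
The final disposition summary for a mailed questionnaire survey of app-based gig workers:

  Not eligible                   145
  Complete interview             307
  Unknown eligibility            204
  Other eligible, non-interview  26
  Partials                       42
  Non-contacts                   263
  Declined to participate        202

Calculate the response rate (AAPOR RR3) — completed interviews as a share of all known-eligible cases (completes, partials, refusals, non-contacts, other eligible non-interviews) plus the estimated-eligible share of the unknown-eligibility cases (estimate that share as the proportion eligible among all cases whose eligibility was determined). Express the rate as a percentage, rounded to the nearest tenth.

30.3%

Num: 307
Determined eligible: 307 + 42 + 202 + 263 + 26 = 840
e = 840 / (840 + 145) = 840 / 985 = 0.8528
Estimated eligible among unknowns: 0.8528 × 204 = 173.97
Base: 840 + 173.97 = 1013.97
RR3 = 307 / 1013.97 = 0.3028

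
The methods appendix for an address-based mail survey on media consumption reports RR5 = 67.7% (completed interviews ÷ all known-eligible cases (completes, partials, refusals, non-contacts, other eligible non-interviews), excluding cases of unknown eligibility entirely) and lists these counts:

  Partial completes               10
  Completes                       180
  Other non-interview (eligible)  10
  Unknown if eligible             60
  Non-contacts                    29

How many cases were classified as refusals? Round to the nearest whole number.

RR5 = 180 / D = 0.677
D = 180 / 0.677 = 265.9
Other denominator terms total 229
refusals = 265.9 − 229 ≈ 37

37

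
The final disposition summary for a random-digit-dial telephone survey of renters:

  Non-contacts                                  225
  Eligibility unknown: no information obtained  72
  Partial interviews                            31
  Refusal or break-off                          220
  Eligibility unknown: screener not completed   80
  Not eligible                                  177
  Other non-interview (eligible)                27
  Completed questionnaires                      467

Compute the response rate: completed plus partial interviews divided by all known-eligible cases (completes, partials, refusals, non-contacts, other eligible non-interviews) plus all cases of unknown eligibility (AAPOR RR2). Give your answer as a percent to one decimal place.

Unknown eligibility = 80 + 72 = 152
Top = 467 + 31 = 498
Base = 467 + 31 + 220 + 225 + 27 + 152 = 1122
RR2 = 498 / 1122 = 0.4439

44.4%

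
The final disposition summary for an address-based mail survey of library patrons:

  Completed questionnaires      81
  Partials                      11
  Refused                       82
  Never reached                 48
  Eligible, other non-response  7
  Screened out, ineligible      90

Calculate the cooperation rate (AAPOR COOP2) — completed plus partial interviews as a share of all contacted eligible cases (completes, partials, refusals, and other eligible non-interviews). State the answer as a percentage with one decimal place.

Numerator: 81 + 11 = 92
Denominator: 81 + 11 + 82 + 7 = 181
COOP2 = 92 / 181 = 0.5083

50.8%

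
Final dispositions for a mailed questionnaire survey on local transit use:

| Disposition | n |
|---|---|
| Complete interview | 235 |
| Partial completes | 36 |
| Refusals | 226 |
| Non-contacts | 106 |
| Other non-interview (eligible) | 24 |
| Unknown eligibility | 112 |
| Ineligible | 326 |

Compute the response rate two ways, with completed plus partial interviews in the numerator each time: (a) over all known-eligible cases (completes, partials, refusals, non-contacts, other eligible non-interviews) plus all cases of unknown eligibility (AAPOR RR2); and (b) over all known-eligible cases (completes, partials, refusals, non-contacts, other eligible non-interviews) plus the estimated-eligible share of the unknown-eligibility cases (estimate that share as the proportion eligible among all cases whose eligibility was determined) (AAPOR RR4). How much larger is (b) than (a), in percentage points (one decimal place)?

Num: 235 + 36 = 271
Base: 235 + 36 + 226 + 106 + 24 + 112 = 739
RR2 = 271 / 739 = 0.3667
Determined eligible: 235 + 36 + 226 + 106 + 24 = 627
e = 627 / (627 + 326) = 627 / 953 = 0.6579
Eligible share of unknowns: 0.6579 × 112 = 73.68
Base: 627 + 73.68 = 700.68
RR4 = 271 / 700.68 = 0.3868
Difference = 38.68 − 36.67 = 2.01 percentage points

2.0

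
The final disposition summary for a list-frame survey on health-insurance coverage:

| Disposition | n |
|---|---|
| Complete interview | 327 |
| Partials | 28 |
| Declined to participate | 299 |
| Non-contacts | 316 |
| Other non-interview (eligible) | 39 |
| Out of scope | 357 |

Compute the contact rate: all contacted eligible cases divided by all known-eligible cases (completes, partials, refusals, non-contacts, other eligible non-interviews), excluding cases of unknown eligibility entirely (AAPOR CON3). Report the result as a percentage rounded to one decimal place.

68.7%

Numerator = 327 + 28 + 299 + 39 = 693
Denominator = 327 + 28 + 299 + 316 + 39 = 1009
CON3 = 693 / 1009 = 0.6868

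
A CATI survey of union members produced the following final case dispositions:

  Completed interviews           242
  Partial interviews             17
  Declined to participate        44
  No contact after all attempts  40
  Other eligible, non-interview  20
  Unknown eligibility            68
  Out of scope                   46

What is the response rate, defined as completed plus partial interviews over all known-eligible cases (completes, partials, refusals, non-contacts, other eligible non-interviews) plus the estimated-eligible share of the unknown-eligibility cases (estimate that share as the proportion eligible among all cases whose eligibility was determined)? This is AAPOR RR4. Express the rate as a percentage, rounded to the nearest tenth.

61.2%

Numerator = 242 + 17 = 259
Determined eligible = 242 + 17 + 44 + 40 + 20 = 363
e = 363 / (363 + 46) = 363 / 409 = 0.8875
e × U = 0.8875 × 68 = 60.35
Base = 363 + 60.35 = 423.35
RR4 = 259 / 423.35 = 0.6118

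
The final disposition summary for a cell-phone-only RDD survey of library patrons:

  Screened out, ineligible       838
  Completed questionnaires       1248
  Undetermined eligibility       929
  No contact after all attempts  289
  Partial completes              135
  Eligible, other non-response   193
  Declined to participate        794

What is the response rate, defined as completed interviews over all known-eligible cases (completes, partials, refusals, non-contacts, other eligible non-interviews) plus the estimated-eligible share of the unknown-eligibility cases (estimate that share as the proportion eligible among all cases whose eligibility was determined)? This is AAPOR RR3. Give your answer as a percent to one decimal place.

Numerator: 1248
Eligible (known): 1248 + 135 + 794 + 289 + 193 = 2659
e = 2659 / (2659 + 838) = 2659 / 3497 = 0.7604
Estimated eligible among unknowns: 0.7604 × 929 = 706.41
Base: 2659 + 706.41 = 3365.41
RR3 = 1248 / 3365.41 = 0.3708

37.1%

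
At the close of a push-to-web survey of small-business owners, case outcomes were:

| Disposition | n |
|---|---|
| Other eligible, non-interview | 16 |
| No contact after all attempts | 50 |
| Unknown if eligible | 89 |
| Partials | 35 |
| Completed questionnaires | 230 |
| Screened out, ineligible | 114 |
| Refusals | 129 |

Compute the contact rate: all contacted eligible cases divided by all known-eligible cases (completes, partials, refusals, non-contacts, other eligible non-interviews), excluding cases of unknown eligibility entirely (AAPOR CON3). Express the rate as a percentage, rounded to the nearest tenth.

Numerator: 230 + 35 + 129 + 16 = 410
Denominator: 230 + 35 + 129 + 50 + 16 = 460
CON3 = 410 / 460 = 0.8913

89.1%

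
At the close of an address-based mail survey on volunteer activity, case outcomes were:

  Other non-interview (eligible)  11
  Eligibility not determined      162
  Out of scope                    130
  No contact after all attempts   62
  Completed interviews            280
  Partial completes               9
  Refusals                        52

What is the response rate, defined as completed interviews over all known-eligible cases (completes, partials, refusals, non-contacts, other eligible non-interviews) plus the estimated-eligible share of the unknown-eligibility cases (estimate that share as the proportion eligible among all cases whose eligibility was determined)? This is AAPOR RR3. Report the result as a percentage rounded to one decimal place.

52.1%

Numerator = 280
Determined eligible = 280 + 9 + 52 + 62 + 11 = 414
e = 414 / (414 + 130) = 414 / 544 = 0.7610
e × U = 0.7610 × 162 = 123.28
Base = 414 + 123.28 = 537.28
RR3 = 280 / 537.28 = 0.5211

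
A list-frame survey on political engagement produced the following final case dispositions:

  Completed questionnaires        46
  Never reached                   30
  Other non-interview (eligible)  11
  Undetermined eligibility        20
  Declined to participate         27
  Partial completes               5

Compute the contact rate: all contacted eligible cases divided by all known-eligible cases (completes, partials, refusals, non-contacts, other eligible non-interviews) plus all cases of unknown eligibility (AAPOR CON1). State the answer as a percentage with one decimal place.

64.0%

Num → 46 + 5 + 27 + 11 = 89
Denominator → 46 + 5 + 27 + 30 + 11 + 20 = 139
CON1 = 89 / 139 = 0.6403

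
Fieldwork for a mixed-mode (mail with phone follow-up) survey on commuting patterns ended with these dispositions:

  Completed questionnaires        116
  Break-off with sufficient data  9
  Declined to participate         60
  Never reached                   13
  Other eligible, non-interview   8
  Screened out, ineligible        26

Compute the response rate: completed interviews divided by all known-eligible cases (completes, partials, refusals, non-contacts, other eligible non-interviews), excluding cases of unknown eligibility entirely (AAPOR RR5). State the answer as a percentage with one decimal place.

56.3%

Top: 116
Base: 116 + 9 + 60 + 13 + 8 = 206
RR5 = 116 / 206 = 0.5631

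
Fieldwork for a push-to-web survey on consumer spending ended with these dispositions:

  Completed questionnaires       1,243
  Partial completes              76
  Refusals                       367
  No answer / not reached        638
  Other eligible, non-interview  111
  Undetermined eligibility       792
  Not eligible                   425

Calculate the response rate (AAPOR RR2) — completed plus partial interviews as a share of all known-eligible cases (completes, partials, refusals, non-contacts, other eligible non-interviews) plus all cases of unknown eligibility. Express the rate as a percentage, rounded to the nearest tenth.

40.9%

Numerator = 1243 + 76 = 1319
Denominator = 1243 + 76 + 367 + 638 + 111 + 792 = 3227
RR2 = 1319 / 3227 = 0.4087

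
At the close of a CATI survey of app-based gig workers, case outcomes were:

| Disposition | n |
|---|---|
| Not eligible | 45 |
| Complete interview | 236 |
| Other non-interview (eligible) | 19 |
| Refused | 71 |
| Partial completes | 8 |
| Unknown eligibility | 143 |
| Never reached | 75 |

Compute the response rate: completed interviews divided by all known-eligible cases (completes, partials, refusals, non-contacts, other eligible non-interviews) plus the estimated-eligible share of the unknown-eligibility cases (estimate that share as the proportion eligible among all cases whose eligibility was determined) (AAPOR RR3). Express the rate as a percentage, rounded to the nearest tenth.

43.9%

Top: 236
Known eligible: 236 + 8 + 71 + 75 + 19 = 409
e = 409 / (409 + 45) = 409 / 454 = 0.9009
e × U: 0.9009 × 143 = 128.83
Denom: 409 + 128.83 = 537.83
RR3 = 236 / 537.83 = 0.4388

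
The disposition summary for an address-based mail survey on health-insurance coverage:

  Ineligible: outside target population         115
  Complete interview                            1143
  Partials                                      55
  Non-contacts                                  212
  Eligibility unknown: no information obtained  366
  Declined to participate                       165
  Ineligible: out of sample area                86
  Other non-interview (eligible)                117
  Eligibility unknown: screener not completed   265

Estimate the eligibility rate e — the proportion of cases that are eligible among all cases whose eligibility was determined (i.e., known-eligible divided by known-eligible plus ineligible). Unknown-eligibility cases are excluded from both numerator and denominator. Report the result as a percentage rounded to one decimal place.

Eligibility not determined = 265 + 366 = 631
Ineligible = 115 + 86 = 201
Eligible (known): 1143 + 55 + 165 + 212 + 117 = 1692
e = 1692 / (1692 + 201) = 1692 / 1893 = 0.8938

89.4%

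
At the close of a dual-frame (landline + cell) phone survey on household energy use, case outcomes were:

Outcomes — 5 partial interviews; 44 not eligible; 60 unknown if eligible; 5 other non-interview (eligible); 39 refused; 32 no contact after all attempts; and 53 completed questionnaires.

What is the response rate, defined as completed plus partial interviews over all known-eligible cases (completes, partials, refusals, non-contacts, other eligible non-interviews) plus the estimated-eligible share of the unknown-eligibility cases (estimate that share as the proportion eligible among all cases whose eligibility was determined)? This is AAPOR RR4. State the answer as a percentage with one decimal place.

Num → 53 + 5 = 58
Known eligible → 53 + 5 + 39 + 32 + 5 = 134
e = 134 / (134 + 44) = 134 / 178 = 0.7528
e × U → 0.7528 × 60 = 45.17
Denom → 134 + 45.17 = 179.17
RR4 = 58 / 179.17 = 0.3237

32.4%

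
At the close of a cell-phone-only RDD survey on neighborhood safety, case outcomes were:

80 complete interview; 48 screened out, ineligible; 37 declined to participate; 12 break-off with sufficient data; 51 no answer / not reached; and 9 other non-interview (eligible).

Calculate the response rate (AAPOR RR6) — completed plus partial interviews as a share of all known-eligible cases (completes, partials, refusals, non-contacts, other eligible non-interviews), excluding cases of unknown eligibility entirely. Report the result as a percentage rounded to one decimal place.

Top: 80 + 12 = 92
Denominator: 80 + 12 + 37 + 51 + 9 = 189
RR6 = 92 / 189 = 0.4868

48.7%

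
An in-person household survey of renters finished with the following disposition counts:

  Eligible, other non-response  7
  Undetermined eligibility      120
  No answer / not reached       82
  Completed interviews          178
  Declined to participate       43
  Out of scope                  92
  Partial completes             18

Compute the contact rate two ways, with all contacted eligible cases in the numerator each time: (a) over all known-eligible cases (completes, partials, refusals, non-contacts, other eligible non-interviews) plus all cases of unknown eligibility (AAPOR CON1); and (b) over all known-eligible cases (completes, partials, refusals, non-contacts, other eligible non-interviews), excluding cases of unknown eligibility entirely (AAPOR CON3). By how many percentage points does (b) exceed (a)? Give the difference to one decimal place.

Num = 178 + 18 + 43 + 7 = 246
Base = 178 + 18 + 43 + 82 + 7 + 120 = 448
CON1 = 246 / 448 = 0.5491
Base = 178 + 18 + 43 + 82 + 7 = 328
CON3 = 246 / 328 = 0.7500
Difference = 75.00 − 54.91 = 20.09 percentage points

20.1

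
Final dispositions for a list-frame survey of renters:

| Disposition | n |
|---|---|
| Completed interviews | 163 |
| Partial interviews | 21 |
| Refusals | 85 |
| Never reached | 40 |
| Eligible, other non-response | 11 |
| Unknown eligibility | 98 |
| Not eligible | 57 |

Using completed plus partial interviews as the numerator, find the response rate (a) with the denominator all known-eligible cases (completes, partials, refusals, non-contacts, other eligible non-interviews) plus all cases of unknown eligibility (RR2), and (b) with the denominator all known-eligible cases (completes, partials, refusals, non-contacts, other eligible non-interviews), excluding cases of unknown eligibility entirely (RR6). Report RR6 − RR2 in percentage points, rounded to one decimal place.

Num → 163 + 21 = 184
Denom → 163 + 21 + 85 + 40 + 11 + 98 = 418
RR2 = 184 / 418 = 0.4402
Denom → 163 + 21 + 85 + 40 + 11 = 320
RR6 = 184 / 320 = 0.5750
Difference = 57.50 − 44.02 = 13.48 percentage points

13.5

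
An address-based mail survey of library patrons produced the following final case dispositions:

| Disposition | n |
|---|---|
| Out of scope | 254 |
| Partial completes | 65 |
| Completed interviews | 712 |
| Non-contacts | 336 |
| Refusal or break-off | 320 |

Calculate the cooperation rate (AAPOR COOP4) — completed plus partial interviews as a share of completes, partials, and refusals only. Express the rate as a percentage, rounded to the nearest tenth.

70.8%

Num: 712 + 65 = 777
Denominator: 712 + 65 + 320 = 1097
COOP4 = 777 / 1097 = 0.7083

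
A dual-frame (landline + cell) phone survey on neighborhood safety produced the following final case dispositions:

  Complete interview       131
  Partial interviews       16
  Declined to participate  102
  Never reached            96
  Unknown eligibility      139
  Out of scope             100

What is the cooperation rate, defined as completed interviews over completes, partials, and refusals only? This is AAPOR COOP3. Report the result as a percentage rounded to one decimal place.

Numerator: 131
Base: 131 + 16 + 102 = 249
COOP3 = 131 / 249 = 0.5261

52.6%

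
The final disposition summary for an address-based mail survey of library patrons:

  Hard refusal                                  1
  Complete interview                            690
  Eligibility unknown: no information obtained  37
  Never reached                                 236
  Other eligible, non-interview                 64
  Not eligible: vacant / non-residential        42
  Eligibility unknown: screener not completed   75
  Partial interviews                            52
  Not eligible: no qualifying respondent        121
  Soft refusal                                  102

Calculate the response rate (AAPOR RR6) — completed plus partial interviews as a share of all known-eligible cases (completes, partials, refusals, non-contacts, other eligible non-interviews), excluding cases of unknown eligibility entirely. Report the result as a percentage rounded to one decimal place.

Refused = 1 + 102 = 103
Unknown if eligible = 75 + 37 = 112
Not eligible = 121 + 42 = 163
Num → 690 + 52 = 742
Base → 690 + 52 + 103 + 236 + 64 = 1145
RR6 = 742 / 1145 = 0.6480

64.8%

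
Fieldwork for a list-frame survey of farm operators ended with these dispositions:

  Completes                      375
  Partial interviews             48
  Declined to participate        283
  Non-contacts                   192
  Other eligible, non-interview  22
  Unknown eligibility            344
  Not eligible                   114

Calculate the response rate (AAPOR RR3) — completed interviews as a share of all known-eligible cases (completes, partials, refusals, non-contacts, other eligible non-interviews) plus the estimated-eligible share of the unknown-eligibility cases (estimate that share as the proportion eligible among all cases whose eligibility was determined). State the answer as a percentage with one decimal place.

Num → 375
Known eligible → 375 + 48 + 283 + 192 + 22 = 920
e = 920 / (920 + 114) = 920 / 1034 = 0.8897
Estimated eligible among unknowns → 0.8897 × 344 = 306.06
Denom → 920 + 306.06 = 1226.06
RR3 = 375 / 1226.06 = 0.3059

30.6%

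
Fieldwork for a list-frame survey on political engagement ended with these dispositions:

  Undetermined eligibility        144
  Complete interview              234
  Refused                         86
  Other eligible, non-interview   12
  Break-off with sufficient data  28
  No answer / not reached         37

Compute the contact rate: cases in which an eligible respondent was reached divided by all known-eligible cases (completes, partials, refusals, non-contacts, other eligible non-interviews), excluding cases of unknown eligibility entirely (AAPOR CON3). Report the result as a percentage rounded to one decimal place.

90.7%

Num: 234 + 28 + 86 + 12 = 360
Denominator: 234 + 28 + 86 + 37 + 12 = 397
CON3 = 360 / 397 = 0.9068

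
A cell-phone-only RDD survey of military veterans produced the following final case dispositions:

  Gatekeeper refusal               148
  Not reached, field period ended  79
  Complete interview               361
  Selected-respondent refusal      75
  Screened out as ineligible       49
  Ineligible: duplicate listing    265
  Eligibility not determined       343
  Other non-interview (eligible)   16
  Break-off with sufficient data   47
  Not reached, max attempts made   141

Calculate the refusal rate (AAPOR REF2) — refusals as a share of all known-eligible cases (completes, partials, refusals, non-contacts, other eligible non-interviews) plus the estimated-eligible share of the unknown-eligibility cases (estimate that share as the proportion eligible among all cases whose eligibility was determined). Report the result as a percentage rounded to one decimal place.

Declined to participate = 148 + 75 = 223
Never reached = 79 + 141 = 220
Not eligible = 49 + 265 = 314
Top: 223
Eligible (known): 361 + 47 + 223 + 220 + 16 = 867
e = 867 / (867 + 314) = 867 / 1181 = 0.7341
e × U: 0.7341 × 343 = 251.80
Denom: 867 + 251.80 = 1118.80
REF2 = 223 / 1118.80 = 0.1993

19.9%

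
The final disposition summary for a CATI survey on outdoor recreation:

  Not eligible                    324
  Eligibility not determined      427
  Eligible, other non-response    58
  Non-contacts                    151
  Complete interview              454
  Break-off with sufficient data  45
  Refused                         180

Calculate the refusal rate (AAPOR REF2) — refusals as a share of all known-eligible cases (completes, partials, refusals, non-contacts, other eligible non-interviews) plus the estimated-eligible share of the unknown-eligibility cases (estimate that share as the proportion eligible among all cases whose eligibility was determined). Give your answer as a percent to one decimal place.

15.0%

Num → 180
Eligible (known) → 454 + 45 + 180 + 151 + 58 = 888
e = 888 / (888 + 324) = 888 / 1212 = 0.7327
e × U → 0.7327 × 427 = 312.86
Base → 888 + 312.86 = 1200.86
REF2 = 180 / 1200.86 = 0.1499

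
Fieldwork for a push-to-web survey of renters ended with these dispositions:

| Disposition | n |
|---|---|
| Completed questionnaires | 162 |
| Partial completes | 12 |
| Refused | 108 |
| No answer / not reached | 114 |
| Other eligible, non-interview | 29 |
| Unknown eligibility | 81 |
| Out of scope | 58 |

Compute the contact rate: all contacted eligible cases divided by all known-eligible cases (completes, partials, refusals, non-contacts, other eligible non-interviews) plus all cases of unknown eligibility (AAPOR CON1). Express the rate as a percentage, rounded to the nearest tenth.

61.5%

Numerator = 162 + 12 + 108 + 29 = 311
Denominator = 162 + 12 + 108 + 114 + 29 + 81 = 506
CON1 = 311 / 506 = 0.6146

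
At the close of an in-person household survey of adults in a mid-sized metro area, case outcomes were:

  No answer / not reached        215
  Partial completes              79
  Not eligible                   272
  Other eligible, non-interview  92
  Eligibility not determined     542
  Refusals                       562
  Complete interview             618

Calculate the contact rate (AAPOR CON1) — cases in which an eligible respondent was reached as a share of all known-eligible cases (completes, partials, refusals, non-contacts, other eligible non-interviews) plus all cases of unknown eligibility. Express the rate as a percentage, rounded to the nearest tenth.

64.1%

Num → 618 + 79 + 562 + 92 = 1351
Denominator → 618 + 79 + 562 + 215 + 92 + 542 = 2108
CON1 = 1351 / 2108 = 0.6409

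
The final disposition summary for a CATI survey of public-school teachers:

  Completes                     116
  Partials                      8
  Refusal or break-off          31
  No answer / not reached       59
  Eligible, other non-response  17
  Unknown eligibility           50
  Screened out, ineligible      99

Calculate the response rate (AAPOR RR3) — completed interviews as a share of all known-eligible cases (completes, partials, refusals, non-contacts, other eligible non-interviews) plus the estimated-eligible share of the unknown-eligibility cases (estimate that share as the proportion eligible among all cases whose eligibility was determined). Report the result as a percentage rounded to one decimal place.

Numerator = 116
Known eligible = 116 + 8 + 31 + 59 + 17 = 231
e = 231 / (231 + 99) = 231 / 330 = 0.7000
Estimated eligible among unknowns = 0.7000 × 50 = 35.00
Denominator = 231 + 35.00 = 266.00
RR3 = 116 / 266.00 = 0.4361

43.6%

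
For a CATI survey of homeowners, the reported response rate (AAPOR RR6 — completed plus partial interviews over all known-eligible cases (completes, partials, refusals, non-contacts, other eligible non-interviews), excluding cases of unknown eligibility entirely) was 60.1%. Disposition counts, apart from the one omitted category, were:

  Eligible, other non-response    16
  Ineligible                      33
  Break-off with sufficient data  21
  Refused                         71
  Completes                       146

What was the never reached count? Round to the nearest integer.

Num = 146 + 21 = 167
RR6 = 167 / D = 0.601
D = 167 / 0.601 = 277.9
Rest of base = 254
never reached = 277.9 − 254 ≈ 24

24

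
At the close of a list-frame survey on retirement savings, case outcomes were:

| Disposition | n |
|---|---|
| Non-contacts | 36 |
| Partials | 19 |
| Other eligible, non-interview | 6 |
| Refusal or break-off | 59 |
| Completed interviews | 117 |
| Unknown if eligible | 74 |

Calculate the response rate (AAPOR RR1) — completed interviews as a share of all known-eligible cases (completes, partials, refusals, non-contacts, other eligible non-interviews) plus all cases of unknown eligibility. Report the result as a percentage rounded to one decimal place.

Numerator = 117
Denom = 117 + 19 + 59 + 36 + 6 + 74 = 311
RR1 = 117 / 311 = 0.3762

37.6%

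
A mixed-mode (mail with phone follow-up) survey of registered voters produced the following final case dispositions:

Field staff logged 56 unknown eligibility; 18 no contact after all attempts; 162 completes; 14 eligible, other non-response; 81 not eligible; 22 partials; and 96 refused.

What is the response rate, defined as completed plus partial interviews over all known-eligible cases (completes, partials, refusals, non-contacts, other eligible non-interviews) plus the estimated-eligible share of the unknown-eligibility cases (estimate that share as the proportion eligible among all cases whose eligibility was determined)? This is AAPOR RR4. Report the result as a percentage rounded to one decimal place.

51.6%

Numerator → 162 + 22 = 184
Determined eligible → 162 + 22 + 96 + 18 + 14 = 312
e = 312 / (312 + 81) = 312 / 393 = 0.7939
e × U → 0.7939 × 56 = 44.46
Denom → 312 + 44.46 = 356.46
RR4 = 184 / 356.46 = 0.5162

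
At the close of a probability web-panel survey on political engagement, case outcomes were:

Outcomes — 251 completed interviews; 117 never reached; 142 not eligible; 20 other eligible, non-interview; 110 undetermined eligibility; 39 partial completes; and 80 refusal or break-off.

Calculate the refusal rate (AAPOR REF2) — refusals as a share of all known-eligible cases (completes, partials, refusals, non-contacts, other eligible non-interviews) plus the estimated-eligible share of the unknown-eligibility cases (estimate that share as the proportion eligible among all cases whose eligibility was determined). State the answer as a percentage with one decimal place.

Numerator = 80
Eligible (known) = 251 + 39 + 80 + 117 + 20 = 507
e = 507 / (507 + 142) = 507 / 649 = 0.7812
Eligible share of unknowns = 0.7812 × 110 = 85.93
Denominator = 507 + 85.93 = 592.93
REF2 = 80 / 592.93 = 0.1349

13.5%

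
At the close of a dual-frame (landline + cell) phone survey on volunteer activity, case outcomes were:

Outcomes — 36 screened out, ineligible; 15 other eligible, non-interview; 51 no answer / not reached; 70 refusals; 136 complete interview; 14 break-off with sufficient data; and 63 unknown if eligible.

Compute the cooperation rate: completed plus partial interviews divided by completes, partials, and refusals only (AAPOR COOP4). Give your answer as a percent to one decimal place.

Top → 136 + 14 = 150
Denom → 136 + 14 + 70 = 220
COOP4 = 150 / 220 = 0.6818

68.2%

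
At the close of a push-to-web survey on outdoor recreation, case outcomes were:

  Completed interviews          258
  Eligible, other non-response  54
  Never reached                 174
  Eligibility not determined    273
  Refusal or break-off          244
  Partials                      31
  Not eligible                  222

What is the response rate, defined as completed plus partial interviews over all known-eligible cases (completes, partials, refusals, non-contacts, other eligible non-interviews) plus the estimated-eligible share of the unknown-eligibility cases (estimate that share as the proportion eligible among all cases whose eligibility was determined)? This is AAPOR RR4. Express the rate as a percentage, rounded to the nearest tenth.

29.7%

Top = 258 + 31 = 289
Determined eligible = 258 + 31 + 244 + 174 + 54 = 761
e = 761 / (761 + 222) = 761 / 983 = 0.7742
e × U = 0.7742 × 273 = 211.36
Denominator = 761 + 211.36 = 972.36
RR4 = 289 / 972.36 = 0.2972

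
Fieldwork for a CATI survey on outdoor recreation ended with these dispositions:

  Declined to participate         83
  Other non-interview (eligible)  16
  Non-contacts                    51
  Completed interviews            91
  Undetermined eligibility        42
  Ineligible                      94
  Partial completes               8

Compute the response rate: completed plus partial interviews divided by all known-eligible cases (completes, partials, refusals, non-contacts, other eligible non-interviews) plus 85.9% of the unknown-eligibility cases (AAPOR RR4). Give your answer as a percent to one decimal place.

Top = 91 + 8 = 99
Known eligible = 91 + 8 + 83 + 51 + 16 = 249
e × U = 0.8590 × 42 = 36.08
Denom = 249 + 36.08 = 285.08
RR4 = 99 / 285.08 = 0.3473

34.7%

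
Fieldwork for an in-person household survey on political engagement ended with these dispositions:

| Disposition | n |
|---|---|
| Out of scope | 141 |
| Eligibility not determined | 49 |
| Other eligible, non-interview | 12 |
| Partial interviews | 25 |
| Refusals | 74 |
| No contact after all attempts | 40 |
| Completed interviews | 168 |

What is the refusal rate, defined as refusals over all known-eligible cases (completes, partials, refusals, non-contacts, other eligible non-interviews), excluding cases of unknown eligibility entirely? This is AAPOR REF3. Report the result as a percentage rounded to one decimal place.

23.2%

Numerator → 74
Denom → 168 + 25 + 74 + 40 + 12 = 319
REF3 = 74 / 319 = 0.2320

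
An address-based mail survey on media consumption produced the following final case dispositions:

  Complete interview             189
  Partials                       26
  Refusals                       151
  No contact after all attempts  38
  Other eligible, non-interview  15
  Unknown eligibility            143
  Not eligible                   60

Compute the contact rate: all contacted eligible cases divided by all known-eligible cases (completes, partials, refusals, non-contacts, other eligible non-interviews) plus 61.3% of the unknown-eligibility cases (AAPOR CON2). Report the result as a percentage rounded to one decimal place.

75.2%

Numerator = 189 + 26 + 151 + 15 = 381
Eligible (known) = 189 + 26 + 151 + 38 + 15 = 419
Estimated eligible among unknowns = 0.6130 × 143 = 87.66
Base = 419 + 87.66 = 506.66
CON2 = 381 / 506.66 = 0.7520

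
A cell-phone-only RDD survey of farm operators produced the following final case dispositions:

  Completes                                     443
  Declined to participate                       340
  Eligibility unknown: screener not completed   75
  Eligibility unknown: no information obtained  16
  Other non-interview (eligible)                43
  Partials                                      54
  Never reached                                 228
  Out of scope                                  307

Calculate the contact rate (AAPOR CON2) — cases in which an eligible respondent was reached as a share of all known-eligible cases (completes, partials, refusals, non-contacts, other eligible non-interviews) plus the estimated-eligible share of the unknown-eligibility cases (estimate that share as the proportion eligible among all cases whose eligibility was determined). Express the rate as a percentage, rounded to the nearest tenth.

Unknown eligibility = 75 + 16 = 91
Numerator = 443 + 54 + 340 + 43 = 880
Known eligible = 443 + 54 + 340 + 228 + 43 = 1108
e = 1108 / (1108 + 307) = 1108 / 1415 = 0.7830
Estimated eligible among unknowns = 0.7830 × 91 = 71.25
Base = 1108 + 71.25 = 1179.25
CON2 = 880 / 1179.25 = 0.7462

74.6%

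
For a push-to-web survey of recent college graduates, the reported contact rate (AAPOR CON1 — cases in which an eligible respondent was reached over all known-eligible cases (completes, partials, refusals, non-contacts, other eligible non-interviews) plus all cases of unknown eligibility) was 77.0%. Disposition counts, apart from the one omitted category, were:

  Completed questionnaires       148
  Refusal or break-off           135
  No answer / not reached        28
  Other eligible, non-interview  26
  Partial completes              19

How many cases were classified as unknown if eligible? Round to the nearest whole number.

70

Num → 148 + 19 + 135 + 26 = 328
CON1 = 328 / D = 0.770
D = 328 / 0.770 = 426.0
Other denominator terms total 356
unknown if eligible = 426.0 − 356 ≈ 70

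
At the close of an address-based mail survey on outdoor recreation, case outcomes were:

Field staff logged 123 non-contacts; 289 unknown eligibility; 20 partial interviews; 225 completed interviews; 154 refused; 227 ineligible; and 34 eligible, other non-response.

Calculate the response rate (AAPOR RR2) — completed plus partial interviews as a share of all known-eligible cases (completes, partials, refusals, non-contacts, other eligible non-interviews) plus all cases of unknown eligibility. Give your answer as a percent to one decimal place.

Num: 225 + 20 = 245
Denom: 225 + 20 + 154 + 123 + 34 + 289 = 845
RR2 = 245 / 845 = 0.2899

29.0%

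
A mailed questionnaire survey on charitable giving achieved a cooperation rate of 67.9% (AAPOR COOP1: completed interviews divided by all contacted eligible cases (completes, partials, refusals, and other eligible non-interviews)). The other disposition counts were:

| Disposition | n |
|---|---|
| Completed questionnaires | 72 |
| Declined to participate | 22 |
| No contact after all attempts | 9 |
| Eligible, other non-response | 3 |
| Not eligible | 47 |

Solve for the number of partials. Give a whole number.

9

COOP1 = 72 / D = 0.679
D = 72 / 0.679 = 106.0
Rest of base = 97
partials = 106.0 − 97 ≈ 9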